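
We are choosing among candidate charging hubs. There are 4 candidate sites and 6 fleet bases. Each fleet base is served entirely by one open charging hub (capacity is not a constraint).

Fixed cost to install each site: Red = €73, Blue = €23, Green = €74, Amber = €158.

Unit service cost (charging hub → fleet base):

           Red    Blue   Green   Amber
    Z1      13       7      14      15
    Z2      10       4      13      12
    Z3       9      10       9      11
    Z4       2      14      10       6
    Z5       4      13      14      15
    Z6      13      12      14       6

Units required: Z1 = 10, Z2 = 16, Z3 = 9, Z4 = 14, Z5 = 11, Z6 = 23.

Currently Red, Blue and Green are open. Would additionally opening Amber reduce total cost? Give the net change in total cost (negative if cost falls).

No — net change +20 (cost rises by 20).

Current service cost with {Red, Blue, Green}: 563.
Adding Amber: each fleet base re-picks its cheapest; new service cost 425, saving 138.
Extra fixed cost: 158. Net change = 158 − 138 = 20.
(Totals: 733 → 753.)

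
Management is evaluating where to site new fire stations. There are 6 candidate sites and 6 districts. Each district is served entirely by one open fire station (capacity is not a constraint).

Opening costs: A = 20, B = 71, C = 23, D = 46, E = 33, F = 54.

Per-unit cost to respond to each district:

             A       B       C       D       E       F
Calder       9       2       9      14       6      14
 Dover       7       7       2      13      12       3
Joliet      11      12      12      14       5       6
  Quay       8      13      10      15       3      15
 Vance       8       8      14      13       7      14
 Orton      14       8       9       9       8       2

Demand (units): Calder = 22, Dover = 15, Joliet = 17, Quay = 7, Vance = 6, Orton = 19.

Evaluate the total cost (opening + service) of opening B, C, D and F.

Total cost: 526

Each district is assigned to its cheapest site among the open ones.
{B, C, D, F}: Calder→B 2·22=44, Dover→C 2·15=30, Joliet→F 6·17=102, Quay→C 10·7=70, Vance→B 8·6=48, Orton→F 2·19=38. Service 332; fixed 194; total 526.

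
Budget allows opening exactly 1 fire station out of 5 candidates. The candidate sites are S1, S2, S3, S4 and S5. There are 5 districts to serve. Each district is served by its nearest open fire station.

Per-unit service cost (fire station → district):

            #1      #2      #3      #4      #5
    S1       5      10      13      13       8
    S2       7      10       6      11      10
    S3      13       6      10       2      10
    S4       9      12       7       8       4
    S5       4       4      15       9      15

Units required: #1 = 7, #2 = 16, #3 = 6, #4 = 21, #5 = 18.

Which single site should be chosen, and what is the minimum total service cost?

Choose S3 only; total service cost 469.

With exactly 1 open, each district uses its cheapest among the chosen.
{S3}: #1→S3 13·7=91, #2→S3 6·16=96, #3→S3 10·6=60, #4→S3 2·21=42, #5→S3 10·18=180. Service cost 469.
{S4}: service cost 537
{S5}: service cost 641
Among all 5 size-1 choices, {S3} is lowest.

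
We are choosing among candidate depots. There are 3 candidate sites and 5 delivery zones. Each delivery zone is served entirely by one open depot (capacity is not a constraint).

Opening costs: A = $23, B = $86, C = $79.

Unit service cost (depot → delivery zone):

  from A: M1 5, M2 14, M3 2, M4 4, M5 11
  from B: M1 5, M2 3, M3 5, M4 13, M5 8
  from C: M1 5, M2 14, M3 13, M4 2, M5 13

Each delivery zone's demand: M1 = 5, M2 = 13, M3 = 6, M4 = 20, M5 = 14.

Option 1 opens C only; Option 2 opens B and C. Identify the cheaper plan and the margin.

Option 2 is cheaper by 175.

Option 1: {C}: M1→C 5·5=25, M2→C 14·13=182, M3→C 13·6=78, M4→C 2·20=40, M5→C 13·14=182. Service 507; fixed 79; total 586.
Option 2: {B, C}: M1→B 5·5=25, M2→B 3·13=39, M3→B 5·6=30, M4→C 2·20=40, M5→B 8·14=112. Service 246; fixed 165; total 411.
Difference: |586 − 411| = 175.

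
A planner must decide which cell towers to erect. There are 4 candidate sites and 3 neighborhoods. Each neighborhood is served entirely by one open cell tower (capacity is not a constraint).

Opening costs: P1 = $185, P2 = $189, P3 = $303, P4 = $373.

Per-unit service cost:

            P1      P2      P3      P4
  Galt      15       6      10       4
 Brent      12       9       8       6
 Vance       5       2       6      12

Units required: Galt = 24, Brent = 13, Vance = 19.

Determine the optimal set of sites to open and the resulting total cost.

For any fixed open set, each neighborhood goes to its cheapest open site; total = fixed + service.
{P2}: Galt→P2 6·24=144, Brent→P2 9·13=117, Vance→P2 2·19=38. Service 299; fixed 189; total 488.
{P1, P2}: Galt→P2 6·24=144, Brent→P2 9·13=117, Vance→P2 2·19=38. Service 299; fixed 374; total 673.
{P3}: service 458 + fixed 303 = 761
{P1, P2, P3, P4}: service 212 + fixed 1050 = 1262
(All 15 nonempty subsets were checked; P2 only is lowest.)

Open P2 only; minimum total cost 488.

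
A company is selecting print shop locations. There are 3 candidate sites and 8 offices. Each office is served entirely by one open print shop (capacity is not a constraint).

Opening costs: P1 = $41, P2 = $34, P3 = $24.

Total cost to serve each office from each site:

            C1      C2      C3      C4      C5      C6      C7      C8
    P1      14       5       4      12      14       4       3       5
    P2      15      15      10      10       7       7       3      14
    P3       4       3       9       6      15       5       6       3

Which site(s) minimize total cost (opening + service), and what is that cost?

Open P3 only; minimum total cost 75.

For any fixed open set, each office goes to its cheapest open site; total = fixed + service.
{P3}: C1→P3 4, C2→P3 3, C3→P3 9, C4→P3 6, C5→P3 15, C6→P3 5, C7→P3 6, C8→P3 3. Service 51; fixed 24; total 75.
{P2, P3}: C1→P3 4, C2→P3 3, C3→P3 9, C4→P3 6, C5→P2 7, C6→P3 5, C7→P2 3, C8→P3 3. Service 40; fixed 58; total 98.
{P1}: service 61 + fixed 41 = 102
{P1, P2, P3}: service 34 + fixed 99 = 133
(All 7 nonempty subsets were checked; P3 only is lowest.)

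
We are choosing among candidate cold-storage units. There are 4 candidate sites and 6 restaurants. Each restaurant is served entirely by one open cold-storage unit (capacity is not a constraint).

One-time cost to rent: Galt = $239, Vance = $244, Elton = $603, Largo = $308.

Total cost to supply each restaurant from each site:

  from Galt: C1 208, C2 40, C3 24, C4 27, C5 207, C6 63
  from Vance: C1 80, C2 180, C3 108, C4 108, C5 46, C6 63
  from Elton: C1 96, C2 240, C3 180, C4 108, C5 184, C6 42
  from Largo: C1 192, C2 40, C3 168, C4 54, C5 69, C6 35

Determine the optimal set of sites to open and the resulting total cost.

Open Galt and Vance; minimum total cost 763.

For any fixed open set, each restaurant goes to its cheapest open site; total = fixed + service.
{Galt, Vance}: C1→Vance 80, C2→Galt 40, C3→Galt 24, C4→Galt 27, C5→Vance 46, C6→Galt 63. Service 280; fixed 483; total 763.
{Galt}: service 569 + fixed 239 = 808
{Vance}: C1→Vance 80, C2→Vance 180, C3→Vance 108, C4→Vance 108, C5→Vance 46, C6→Vance 63. Service 585; fixed 244; total 829.
{Galt, Vance, Elton, Largo}: service 252 + fixed 1394 = 1646
No other subset beats 763.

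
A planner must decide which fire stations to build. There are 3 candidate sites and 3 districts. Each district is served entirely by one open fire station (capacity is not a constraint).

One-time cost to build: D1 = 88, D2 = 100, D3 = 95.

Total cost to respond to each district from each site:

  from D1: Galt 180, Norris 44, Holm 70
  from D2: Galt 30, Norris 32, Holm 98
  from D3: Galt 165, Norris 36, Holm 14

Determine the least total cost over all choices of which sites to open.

Minimum total cost: 260

For any fixed open set, each district goes to its cheapest open site; total = fixed + service.
{D2}: Galt→D2 30, Norris→D2 32, Holm→D2 98. Service 160; fixed 100; total 260.
{D2, D3}: service 76 + fixed 195 = 271
{D3}: service 215 + fixed 95 = 310
{D1, D2, D3}: Galt→D2 30, Norris→D2 32, Holm→D3 14. Service 76; fixed 283; total 359.
No other subset beats 260.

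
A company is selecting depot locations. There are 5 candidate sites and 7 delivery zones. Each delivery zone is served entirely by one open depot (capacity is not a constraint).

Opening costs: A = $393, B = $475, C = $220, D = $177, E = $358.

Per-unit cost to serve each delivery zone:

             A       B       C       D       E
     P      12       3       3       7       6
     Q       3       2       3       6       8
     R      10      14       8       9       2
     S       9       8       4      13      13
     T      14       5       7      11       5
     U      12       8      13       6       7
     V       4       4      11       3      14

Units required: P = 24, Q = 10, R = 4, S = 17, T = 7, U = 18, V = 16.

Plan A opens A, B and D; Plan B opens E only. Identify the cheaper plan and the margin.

Plan A: {A, B, D}: P→B 3·24=72, Q→B 2·10=20, R→D 9·4=36, S→B 8·17=136, T→B 5·7=35, U→D 6·18=108, V→D 3·16=48. Service 455; fixed 1045; total 1500.
Plan B: {E}: P→E 6·24=144, Q→E 8·10=80, R→E 2·4=8, S→E 13·17=221, T→E 5·7=35, U→E 7·18=126, V→E 14·16=224. Service 838; fixed 358; total 1196.
Difference: |1500 − 1196| = 304.

Plan B is cheaper by 304.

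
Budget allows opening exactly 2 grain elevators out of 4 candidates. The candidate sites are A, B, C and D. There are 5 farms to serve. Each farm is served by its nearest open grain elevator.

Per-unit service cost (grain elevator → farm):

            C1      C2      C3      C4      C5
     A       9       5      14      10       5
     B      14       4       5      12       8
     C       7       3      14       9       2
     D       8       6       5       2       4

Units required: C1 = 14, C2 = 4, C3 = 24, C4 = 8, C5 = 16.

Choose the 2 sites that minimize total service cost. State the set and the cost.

Choose C and D; total service cost 278.

With exactly 2 open, each farm uses its cheapest among the chosen.
{C, D}: C1→C 7·14=98, C2→C 3·4=12, C3→D 5·24=120, C4→D 2·8=16, C5→C 2·16=32. Service cost 278.
{B, D}: service cost 328
{A, D}: service cost 332
Among all 6 size-2 choices, {C, D} is lowest.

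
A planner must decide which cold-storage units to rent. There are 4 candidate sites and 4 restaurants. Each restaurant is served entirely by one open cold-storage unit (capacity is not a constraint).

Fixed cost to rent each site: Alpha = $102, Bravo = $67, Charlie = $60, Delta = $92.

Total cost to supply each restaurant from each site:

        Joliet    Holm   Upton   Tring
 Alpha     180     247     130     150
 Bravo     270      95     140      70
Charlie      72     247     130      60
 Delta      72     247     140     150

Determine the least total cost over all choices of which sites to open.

For any fixed open set, each restaurant goes to its cheapest open site; total = fixed + service.
{Bravo, Charlie}: Joliet→Charlie 72, Holm→Bravo 95, Upton→Charlie 130, Tring→Charlie 60. Service 357; fixed 127; total 484.
{Bravo, Delta}: Joliet→Delta 72, Holm→Bravo 95, Upton→Bravo 140, Tring→Bravo 70. Service 377; fixed 159; total 536.
{Charlie}: service 509 + fixed 60 = 569
{Alpha, Bravo, Charlie, Delta}: service 357 + fixed 321 = 678
No other subset beats 484.

Minimum total cost: 484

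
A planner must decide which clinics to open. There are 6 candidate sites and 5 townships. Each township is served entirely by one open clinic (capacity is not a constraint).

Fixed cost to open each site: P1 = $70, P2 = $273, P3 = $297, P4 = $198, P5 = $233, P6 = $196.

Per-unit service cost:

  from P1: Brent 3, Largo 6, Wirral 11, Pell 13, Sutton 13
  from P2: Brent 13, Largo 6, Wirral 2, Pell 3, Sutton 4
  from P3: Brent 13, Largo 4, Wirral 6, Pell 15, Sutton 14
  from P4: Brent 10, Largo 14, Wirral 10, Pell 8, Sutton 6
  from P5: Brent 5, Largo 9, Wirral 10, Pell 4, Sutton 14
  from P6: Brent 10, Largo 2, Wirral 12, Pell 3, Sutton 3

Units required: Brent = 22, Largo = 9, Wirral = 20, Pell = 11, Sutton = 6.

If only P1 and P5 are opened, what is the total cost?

Each township is assigned to its cheapest site among the open ones.
{P1, P5}: Brent→P1 3·22=66, Largo→P1 6·9=54, Wirral→P5 10·20=200, Pell→P5 4·11=44, Sutton→P1 13·6=78. Service 442; fixed 303; total 745.

Total cost: 745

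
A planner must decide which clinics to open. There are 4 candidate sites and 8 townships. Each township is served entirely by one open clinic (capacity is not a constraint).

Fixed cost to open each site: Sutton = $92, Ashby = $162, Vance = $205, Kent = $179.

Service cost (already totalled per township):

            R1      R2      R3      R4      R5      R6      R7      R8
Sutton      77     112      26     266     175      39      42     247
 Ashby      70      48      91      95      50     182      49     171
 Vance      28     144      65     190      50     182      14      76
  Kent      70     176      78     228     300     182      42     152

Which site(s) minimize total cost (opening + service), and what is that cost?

For any fixed open set, each township goes to its cheapest open site; total = fixed + service.
{Sutton, Ashby}: R1→Ashby 70, R2→Ashby 48, R3→Sutton 26, R4→Ashby 95, R5→Ashby 50, R6→Sutton 39, R7→Sutton 42, R8→Ashby 171. Service 541; fixed 254; total 795.
{Sutton, Vance}: R1→Vance 28, R2→Sutton 112, R3→Sutton 26, R4→Vance 190, R5→Vance 50, R6→Sutton 39, R7→Vance 14, R8→Vance 76. Service 535; fixed 297; total 832.
{Sutton, Ashby, Vance}: R1→Vance 28, R2→Ashby 48, R3→Sutton 26, R4→Ashby 95, R5→Ashby 50, R6→Sutton 39, R7→Vance 14, R8→Vance 76. Service 376; fixed 459; total 835.
{Sutton, Ashby, Vance, Kent}: R1→Vance 28, R2→Ashby 48, R3→Sutton 26, R4→Ashby 95, R5→Ashby 50, R6→Sutton 39, R7→Vance 14, R8→Vance 76. Service 376; fixed 638; total 1014.
No other subset beats 795.

Open Sutton and Ashby; minimum total cost 795.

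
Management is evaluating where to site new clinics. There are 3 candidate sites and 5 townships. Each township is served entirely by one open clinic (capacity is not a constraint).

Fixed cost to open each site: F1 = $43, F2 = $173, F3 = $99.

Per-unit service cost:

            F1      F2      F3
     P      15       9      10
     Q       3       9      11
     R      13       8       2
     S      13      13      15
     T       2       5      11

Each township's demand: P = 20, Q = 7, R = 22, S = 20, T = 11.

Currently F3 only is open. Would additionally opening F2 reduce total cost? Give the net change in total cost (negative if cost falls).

No — net change +33 (cost rises by 33).

Current service cost with {F3}: 742.
Adding F2: each township re-picks its cheapest; new service cost 602, saving 140.
Extra fixed cost: 173. Net change = 173 − 140 = 33.
(Totals: 841 → 874.)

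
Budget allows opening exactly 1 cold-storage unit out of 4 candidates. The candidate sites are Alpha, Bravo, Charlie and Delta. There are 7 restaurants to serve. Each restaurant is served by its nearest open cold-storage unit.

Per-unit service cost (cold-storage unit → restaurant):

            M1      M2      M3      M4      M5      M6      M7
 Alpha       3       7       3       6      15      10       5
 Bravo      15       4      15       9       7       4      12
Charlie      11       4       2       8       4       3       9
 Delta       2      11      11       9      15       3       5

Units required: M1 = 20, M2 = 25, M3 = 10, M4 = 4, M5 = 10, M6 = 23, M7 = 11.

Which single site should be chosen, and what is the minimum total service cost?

With exactly 1 open, each restaurant uses its cheapest among the chosen.
{Charlie}: M1→Charlie 11·20=220, M2→Charlie 4·25=100, M3→Charlie 2·10=20, M4→Charlie 8·4=32, M5→Charlie 4·10=40, M6→Charlie 3·23=69, M7→Charlie 9·11=99. Service cost 580.
{Alpha}: service cost 724
{Delta}: service cost 735
Among all 4 size-1 choices, {Charlie} is lowest.

Choose Charlie only; total service cost 580.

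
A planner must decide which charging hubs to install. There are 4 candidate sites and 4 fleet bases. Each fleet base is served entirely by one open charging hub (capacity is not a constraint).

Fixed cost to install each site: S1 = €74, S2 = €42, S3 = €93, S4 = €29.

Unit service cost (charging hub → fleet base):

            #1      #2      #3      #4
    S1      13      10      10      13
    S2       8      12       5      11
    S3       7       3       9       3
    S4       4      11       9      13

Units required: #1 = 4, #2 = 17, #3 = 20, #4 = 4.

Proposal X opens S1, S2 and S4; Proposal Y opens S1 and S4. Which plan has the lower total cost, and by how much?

Proposal X: {S1, S2, S4}: #1→S4 4·4=16, #2→S1 10·17=170, #3→S2 5·20=100, #4→S2 11·4=44. Service 330; fixed 145; total 475.
Proposal Y: {S1, S4}: #1→S4 4·4=16, #2→S1 10·17=170, #3→S4 9·20=180, #4→S1 13·4=52. Service 418; fixed 103; total 521.
Difference: |475 − 521| = 46.

Proposal X is cheaper by 46.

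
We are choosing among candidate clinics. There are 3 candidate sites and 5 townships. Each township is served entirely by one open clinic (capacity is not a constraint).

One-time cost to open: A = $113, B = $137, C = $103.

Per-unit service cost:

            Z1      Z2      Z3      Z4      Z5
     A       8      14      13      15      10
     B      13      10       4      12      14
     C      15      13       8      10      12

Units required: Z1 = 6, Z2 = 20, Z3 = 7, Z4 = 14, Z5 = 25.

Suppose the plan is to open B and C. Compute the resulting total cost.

Each township is assigned to its cheapest site among the open ones.
{B, C}: Z1→B 13·6=78, Z2→B 10·20=200, Z3→B 4·7=28, Z4→C 10·14=140, Z5→C 12·25=300. Service 746; fixed 240; total 986.

Total cost: 986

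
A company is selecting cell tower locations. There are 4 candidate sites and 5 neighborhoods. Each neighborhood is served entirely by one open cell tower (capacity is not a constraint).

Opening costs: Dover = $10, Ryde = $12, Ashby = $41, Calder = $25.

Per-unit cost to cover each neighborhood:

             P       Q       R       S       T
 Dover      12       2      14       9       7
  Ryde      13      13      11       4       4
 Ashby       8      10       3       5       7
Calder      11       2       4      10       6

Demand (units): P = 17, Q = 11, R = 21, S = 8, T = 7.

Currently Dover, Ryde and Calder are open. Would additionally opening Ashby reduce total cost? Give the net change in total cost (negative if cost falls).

Current service cost with {Dover, Ryde, Calder}: 353.
Adding Ashby: each neighborhood re-picks its cheapest; new service cost 281, saving 72.
Extra fixed cost: 41. Net change = 41 − 72 = -31.
(Totals: 400 → 369.)

Yes — net change −31 (cost falls by 31).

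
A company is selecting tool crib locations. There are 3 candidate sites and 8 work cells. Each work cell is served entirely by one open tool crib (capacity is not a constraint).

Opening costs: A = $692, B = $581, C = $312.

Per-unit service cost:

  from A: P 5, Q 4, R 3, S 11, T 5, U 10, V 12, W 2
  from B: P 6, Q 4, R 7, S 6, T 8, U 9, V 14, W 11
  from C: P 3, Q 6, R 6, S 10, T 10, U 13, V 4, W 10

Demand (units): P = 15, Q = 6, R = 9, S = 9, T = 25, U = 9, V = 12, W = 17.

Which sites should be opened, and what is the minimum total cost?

Open C only; minimum total cost 1122.

For any fixed open set, each work cell goes to its cheapest open site; total = fixed + service.
{C}: P→C 3·15=45, Q→C 6·6=36, R→C 6·9=54, S→C 10·9=90, T→C 10·25=250, U→C 13·9=117, V→C 4·12=48, W→C 10·17=170. Service 810; fixed 312; total 1122.
{A}: P→A 5·15=75, Q→A 4·6=24, R→A 3·9=27, S→A 11·9=99, T→A 5·25=125, U→A 10·9=90, V→A 12·12=144, W→A 2·17=34. Service 618; fixed 692; total 1310.
{B}: P→B 6·15=90, Q→B 4·6=24, R→B 7·9=63, S→B 6·9=54, T→B 8·25=200, U→B 9·9=81, V→B 14·12=168, W→B 11·17=187. Service 867; fixed 581; total 1448.
{A, B, C}: P→C 3·15=45, Q→A 4·6=24, R→A 3·9=27, S→B 6·9=54, T→A 5·25=125, U→B 9·9=81, V→C 4·12=48, W→A 2·17=34. Service 438; fixed 1585; total 2023.
No other subset beats 1122.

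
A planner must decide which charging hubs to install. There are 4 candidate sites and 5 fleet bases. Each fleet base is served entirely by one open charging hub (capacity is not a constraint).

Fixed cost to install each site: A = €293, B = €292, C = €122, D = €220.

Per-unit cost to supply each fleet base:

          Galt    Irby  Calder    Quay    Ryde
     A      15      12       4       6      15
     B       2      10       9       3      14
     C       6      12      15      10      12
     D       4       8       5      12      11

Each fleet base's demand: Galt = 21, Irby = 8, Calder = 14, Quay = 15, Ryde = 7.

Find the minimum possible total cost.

Minimum total cost: 683

For any fixed open set, each fleet base goes to its cheapest open site; total = fixed + service.
{B}: Galt→B 2·21=42, Irby→B 10·8=80, Calder→B 9·14=126, Quay→B 3·15=45, Ryde→B 14·7=98. Service 391; fixed 292; total 683.
{D}: Galt→D 4·21=84, Irby→D 8·8=64, Calder→D 5·14=70, Quay→D 12·15=180, Ryde→D 11·7=77. Service 475; fixed 220; total 695.
{C, D}: service 445 + fixed 342 = 787
{A, B, C, D}: service 284 + fixed 927 = 1211
No other subset beats 683.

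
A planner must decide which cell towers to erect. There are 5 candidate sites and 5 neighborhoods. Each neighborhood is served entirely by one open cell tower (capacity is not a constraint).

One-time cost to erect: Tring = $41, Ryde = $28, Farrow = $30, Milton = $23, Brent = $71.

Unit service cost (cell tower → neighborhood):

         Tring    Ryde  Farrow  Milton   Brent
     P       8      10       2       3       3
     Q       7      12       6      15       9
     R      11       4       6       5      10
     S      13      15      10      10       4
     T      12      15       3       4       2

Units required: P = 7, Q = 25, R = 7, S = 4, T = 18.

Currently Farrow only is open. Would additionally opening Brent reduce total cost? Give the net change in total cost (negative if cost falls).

No — net change +29 (cost rises by 29).

Current service cost with {Farrow}: 300.
Adding Brent: each neighborhood re-picks its cheapest; new service cost 258, saving 42.
Extra fixed cost: 71. Net change = 71 − 42 = 29.
(Totals: 330 → 359.)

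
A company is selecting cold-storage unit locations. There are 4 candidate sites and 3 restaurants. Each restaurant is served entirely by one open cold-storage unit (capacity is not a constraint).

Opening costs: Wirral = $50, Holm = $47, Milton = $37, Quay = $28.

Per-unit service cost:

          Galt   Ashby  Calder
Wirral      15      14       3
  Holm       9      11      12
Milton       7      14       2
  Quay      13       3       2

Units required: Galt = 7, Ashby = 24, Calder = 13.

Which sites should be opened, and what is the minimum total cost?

For any fixed open set, each restaurant goes to its cheapest open site; total = fixed + service.
{Milton, Quay}: Galt→Milton 7·7=49, Ashby→Quay 3·24=72, Calder→Milton 2·13=26. Service 147; fixed 65; total 212.
{Quay}: service 189 + fixed 28 = 217
{Holm, Quay}: Galt→Holm 9·7=63, Ashby→Quay 3·24=72, Calder→Quay 2·13=26. Service 161; fixed 75; total 236.
{Wirral, Holm, Milton, Quay}: Galt→Milton 7·7=49, Ashby→Quay 3·24=72, Calder→Milton 2·13=26. Service 147; fixed 162; total 309.
No other subset beats 212.

Open Milton and Quay; minimum total cost 212.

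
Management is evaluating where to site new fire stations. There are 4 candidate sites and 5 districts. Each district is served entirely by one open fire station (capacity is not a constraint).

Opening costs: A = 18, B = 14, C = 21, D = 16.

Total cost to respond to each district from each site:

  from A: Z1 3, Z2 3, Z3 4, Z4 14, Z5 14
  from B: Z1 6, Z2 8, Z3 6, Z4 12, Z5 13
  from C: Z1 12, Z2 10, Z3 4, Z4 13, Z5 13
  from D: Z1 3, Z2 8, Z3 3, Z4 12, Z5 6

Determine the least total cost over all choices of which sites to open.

For any fixed open set, each district goes to its cheapest open site; total = fixed + service.
{D}: Z1→D 3, Z2→D 8, Z3→D 3, Z4→D 12, Z5→D 6. Service 32; fixed 16; total 48.
{A}: service 38 + fixed 18 = 56
{B}: Z1→B 6, Z2→B 8, Z3→B 6, Z4→B 12, Z5→B 13. Service 45; fixed 14; total 59.
{A, B, C, D}: Z1→A 3, Z2→A 3, Z3→D 3, Z4→B 12, Z5→D 6. Service 27; fixed 69; total 96.
No other subset beats 48.

Minimum total cost: 48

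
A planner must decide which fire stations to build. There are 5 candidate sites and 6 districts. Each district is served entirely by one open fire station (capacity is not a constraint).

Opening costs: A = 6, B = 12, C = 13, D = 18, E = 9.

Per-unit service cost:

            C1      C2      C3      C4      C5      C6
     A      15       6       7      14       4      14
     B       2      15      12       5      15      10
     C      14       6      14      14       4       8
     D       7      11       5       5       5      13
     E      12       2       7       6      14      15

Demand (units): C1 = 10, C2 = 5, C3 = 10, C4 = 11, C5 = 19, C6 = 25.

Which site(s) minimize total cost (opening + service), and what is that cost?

Open B, C, D and E; minimum total cost 463.

For any fixed open set, each district goes to its cheapest open site; total = fixed + service.
{B, C, D, E}: C1→B 2·10=20, C2→E 2·5=10, C3→D 5·10=50, C4→B 5·11=55, C5→C 4·19=76, C6→C 8·25=200. Service 411; fixed 52; total 463.
{B, C, E}: C1→B 2·10=20, C2→E 2·5=10, C3→E 7·10=70, C4→B 5·11=55, C5→C 4·19=76, C6→C 8·25=200. Service 431; fixed 34; total 465.
{A, B, C, D, E}: service 411 + fixed 58 = 469
{A}: C1→A 15·10=150, C2→A 6·5=30, C3→A 7·10=70, C4→A 14·11=154, C5→A 4·19=76, C6→A 14·25=350. Service 830; fixed 6; total 836.
No other subset beats 463.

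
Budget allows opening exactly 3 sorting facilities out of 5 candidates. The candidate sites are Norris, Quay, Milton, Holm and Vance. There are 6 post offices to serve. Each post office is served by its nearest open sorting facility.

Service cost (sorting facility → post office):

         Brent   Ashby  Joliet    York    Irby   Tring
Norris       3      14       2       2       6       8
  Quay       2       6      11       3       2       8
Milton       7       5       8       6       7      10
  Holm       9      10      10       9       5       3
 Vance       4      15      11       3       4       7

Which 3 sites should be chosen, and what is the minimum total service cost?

With exactly 3 open, each post office uses its cheapest among the chosen.
{Norris, Quay, Holm}: Brent→Quay 2, Ashby→Quay 6, Joliet→Norris 2, York→Norris 2, Irby→Quay 2, Tring→Holm 3. Service cost 17.
{Norris, Milton, Holm}: service cost 20
{Norris, Quay, Milton}: service cost 21
Among all 10 size-3 choices, {Norris, Quay, Holm} is lowest.

Choose Norris, Quay and Holm; total service cost 17.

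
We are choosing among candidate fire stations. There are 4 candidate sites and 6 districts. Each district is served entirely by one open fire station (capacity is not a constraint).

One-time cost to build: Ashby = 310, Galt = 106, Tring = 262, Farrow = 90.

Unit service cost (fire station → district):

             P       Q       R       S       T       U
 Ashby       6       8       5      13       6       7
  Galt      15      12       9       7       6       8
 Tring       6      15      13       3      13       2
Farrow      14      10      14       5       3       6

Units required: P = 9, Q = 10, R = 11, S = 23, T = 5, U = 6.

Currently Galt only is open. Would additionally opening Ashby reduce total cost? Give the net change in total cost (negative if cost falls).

No — net change +139 (cost rises by 139).

Current service cost with {Galt}: 593.
Adding Ashby: each district re-picks its cheapest; new service cost 422, saving 171.
Extra fixed cost: 310. Net change = 310 − 171 = 139.
(Totals: 699 → 838.)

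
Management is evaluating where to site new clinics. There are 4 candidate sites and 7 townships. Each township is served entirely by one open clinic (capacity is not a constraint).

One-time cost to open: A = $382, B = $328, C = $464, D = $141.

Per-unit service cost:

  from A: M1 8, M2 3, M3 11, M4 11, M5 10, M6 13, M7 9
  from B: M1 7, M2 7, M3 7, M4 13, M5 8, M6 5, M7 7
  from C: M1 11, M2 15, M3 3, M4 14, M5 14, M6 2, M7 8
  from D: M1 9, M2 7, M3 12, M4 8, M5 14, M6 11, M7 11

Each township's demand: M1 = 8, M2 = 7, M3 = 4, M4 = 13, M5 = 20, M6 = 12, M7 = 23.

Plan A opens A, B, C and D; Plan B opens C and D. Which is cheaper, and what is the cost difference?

Plan A: {A, B, C, D}: M1→B 7·8=56, M2→A 3·7=21, M3→C 3·4=12, M4→D 8·13=104, M5→B 8·20=160, M6→C 2·12=24, M7→B 7·23=161. Service 538; fixed 1315; total 1853.
Plan B: {C, D}: M1→D 9·8=72, M2→D 7·7=49, M3→C 3·4=12, M4→D 8·13=104, M5→C 14·20=280, M6→C 2·12=24, M7→C 8·23=184. Service 725; fixed 605; total 1330.
Difference: |1853 − 1330| = 523.

Plan B is cheaper by 523.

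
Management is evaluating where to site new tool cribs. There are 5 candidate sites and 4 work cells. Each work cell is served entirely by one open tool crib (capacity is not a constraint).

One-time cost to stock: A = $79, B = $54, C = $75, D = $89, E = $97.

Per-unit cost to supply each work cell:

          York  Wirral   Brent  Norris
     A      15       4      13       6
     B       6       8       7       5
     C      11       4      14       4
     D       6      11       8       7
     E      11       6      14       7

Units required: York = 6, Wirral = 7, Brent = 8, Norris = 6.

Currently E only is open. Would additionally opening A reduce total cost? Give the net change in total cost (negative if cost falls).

Current service cost with {E}: 262.
Adding A: each work cell re-picks its cheapest; new service cost 234, saving 28.
Extra fixed cost: 79. Net change = 79 − 28 = 51.
(Totals: 359 → 410.)

No — net change +51 (cost rises by 51).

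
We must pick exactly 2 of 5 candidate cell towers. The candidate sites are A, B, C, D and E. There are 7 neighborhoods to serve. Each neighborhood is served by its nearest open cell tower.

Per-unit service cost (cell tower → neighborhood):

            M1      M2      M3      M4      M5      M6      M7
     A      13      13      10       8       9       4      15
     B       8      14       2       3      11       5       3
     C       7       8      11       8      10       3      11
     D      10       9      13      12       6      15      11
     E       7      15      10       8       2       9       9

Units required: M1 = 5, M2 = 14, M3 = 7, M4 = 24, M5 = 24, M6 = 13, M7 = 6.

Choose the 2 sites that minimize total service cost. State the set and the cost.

Choose B and E; total service cost 448.

With exactly 2 open, each neighborhood uses its cheapest among the chosen.
{B, E}: M1→E 7·5=35, M2→B 14·14=196, M3→B 2·7=14, M4→B 3·24=72, M5→E 2·24=48, M6→B 5·13=65, M7→B 3·6=18. Service cost 448.
{B, D}: service cost 479
{B, C}: service cost 530
Among all 10 size-2 choices, {B, E} is lowest.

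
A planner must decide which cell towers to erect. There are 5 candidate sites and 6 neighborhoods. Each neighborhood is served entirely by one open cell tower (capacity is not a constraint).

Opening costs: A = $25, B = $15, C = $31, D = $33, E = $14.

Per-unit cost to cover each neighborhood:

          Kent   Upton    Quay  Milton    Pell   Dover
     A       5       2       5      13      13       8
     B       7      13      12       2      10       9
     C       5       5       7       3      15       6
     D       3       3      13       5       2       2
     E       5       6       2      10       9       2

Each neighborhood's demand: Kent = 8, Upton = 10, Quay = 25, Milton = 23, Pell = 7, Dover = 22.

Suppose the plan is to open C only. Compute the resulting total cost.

Each neighborhood is assigned to its cheapest site among the open ones.
{C}: Kent→C 5·8=40, Upton→C 5·10=50, Quay→C 7·25=175, Milton→C 3·23=69, Pell→C 15·7=105, Dover→C 6·22=132. Service 571; fixed 31; total 602.

Total cost: 602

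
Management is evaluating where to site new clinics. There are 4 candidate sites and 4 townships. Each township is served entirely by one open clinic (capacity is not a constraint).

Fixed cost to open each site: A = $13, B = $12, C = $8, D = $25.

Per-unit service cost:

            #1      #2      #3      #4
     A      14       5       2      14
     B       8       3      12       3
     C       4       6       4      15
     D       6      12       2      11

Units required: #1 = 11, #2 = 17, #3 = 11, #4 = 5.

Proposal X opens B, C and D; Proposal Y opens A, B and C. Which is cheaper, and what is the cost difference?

Proposal X: {B, C, D}: #1→C 4·11=44, #2→B 3·17=51, #3→D 2·11=22, #4→B 3·5=15. Service 132; fixed 45; total 177.
Proposal Y: {A, B, C}: #1→C 4·11=44, #2→B 3·17=51, #3→A 2·11=22, #4→B 3·5=15. Service 132; fixed 33; total 165.
Difference: |177 − 165| = 12.

Proposal Y is cheaper by 12.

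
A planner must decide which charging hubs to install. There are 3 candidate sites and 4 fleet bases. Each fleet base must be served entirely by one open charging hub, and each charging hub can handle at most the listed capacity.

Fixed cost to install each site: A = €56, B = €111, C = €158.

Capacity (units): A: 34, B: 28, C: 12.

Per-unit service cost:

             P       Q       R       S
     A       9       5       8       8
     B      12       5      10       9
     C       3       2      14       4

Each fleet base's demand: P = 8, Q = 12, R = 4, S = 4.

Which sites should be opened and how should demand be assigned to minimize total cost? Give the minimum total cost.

Minimum total cost: 252

Open {A}: P→A 9·8=72, Q→A 5·12=60, R→A 8·4=32, S→A 8·4=32.
Loads: A carries 28/34. Service 196; fixed 56; total 252.
Next best feasible plan costs 343.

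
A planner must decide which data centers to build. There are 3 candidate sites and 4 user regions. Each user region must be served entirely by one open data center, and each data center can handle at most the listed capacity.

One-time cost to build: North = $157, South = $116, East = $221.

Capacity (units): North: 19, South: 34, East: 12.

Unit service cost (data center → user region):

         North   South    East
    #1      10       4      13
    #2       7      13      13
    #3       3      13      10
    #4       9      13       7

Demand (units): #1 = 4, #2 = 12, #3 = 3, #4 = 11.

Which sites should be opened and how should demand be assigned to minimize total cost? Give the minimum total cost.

Open {South}: #1→South 4·4=16, #2→South 13·12=156, #3→South 13·3=39, #4→South 13·11=143.
Loads: South carries 30/34. Service 354; fixed 116; total 470.
Next best feasible plan costs 525.

Minimum total cost: 470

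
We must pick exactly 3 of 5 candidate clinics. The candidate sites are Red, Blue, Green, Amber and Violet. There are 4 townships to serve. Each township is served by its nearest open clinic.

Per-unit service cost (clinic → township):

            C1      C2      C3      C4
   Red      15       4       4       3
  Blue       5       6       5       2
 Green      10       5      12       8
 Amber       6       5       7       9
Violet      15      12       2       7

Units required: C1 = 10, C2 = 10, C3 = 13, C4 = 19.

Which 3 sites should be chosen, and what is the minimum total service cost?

With exactly 3 open, each township uses its cheapest among the chosen.
{Red, Blue, Violet}: C1→Blue 5·10=50, C2→Red 4·10=40, C3→Violet 2·13=26, C4→Blue 2·19=38. Service cost 154.
{Blue, Green, Violet}: service cost 164
{Blue, Amber, Violet}: service cost 164
Among all 10 size-3 choices, {Red, Blue, Violet} is lowest.

Choose Red, Blue and Violet; total service cost 154.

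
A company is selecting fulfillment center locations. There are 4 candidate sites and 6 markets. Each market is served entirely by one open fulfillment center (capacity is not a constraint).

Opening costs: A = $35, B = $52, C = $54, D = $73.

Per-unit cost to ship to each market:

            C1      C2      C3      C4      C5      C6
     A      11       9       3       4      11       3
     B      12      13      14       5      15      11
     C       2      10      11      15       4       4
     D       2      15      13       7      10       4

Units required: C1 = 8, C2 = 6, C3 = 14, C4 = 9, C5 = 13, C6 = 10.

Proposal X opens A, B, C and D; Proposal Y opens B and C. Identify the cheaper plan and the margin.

Proposal X is cheaper by 29.

Proposal X: {A, B, C, D}: C1→C 2·8=16, C2→A 9·6=54, C3→A 3·14=42, C4→A 4·9=36, C5→C 4·13=52, C6→A 3·10=30. Service 230; fixed 214; total 444.
Proposal Y: {B, C}: C1→C 2·8=16, C2→C 10·6=60, C3→C 11·14=154, C4→B 5·9=45, C5→C 4·13=52, C6→C 4·10=40. Service 367; fixed 106; total 473.
Difference: |444 − 473| = 29.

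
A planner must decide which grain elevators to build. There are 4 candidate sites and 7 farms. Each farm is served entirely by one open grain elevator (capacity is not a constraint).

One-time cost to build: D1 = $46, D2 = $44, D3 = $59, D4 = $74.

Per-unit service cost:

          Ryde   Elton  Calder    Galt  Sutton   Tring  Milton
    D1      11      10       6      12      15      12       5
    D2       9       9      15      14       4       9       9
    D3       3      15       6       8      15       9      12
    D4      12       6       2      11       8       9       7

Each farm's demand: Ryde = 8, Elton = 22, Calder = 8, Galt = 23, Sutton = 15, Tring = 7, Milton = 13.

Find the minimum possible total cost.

For any fixed open set, each farm goes to its cheapest open site; total = fixed + service.
{D2, D3, D4}: Ryde→D3 3·8=24, Elton→D4 6·22=132, Calder→D4 2·8=16, Galt→D3 8·23=184, Sutton→D2 4·15=60, Tring→D2 9·7=63, Milton→D4 7·13=91. Service 570; fixed 177; total 747.
{D3, D4}: Ryde→D3 3·8=24, Elton→D4 6·22=132, Calder→D4 2·8=16, Galt→D3 8·23=184, Sutton→D4 8·15=120, Tring→D3 9·7=63, Milton→D4 7·13=91. Service 630; fixed 133; total 763.
{D1, D2, D3, D4}: service 544 + fixed 223 = 767
{D2}: Ryde→D2 9·8=72, Elton→D2 9·22=198, Calder→D2 15·8=120, Galt→D2 14·23=322, Sutton→D2 4·15=60, Tring→D2 9·7=63, Milton→D2 9·13=117. Service 952; fixed 44; total 996.
No other subset beats 747.

Minimum total cost: 747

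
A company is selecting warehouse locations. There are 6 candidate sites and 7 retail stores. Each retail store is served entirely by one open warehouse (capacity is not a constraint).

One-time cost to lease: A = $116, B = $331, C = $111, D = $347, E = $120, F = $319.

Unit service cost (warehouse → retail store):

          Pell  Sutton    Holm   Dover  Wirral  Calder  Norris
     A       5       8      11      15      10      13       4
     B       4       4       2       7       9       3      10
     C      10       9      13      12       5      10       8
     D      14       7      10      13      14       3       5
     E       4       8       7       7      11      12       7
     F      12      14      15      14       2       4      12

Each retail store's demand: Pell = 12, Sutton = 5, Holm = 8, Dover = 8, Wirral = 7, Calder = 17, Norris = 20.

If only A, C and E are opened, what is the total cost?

Total cost: 832

Each retail store is assigned to its cheapest site among the open ones.
{A, C, E}: Pell→E 4·12=48, Sutton→A 8·5=40, Holm→E 7·8=56, Dover→E 7·8=56, Wirral→C 5·7=35, Calder→C 10·17=170, Norris→A 4·20=80. Service 485; fixed 347; total 832.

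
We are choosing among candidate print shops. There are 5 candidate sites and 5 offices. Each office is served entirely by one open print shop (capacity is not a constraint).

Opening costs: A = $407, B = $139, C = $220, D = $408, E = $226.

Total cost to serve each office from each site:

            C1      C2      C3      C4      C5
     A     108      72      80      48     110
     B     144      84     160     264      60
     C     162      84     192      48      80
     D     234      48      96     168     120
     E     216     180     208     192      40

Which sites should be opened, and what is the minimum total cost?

For any fixed open set, each office goes to its cheapest open site; total = fixed + service.
{C}: C1→C 162, C2→C 84, C3→C 192, C4→C 48, C5→C 80. Service 566; fixed 220; total 786.
{A}: C1→A 108, C2→A 72, C3→A 80, C4→A 48, C5→A 110. Service 418; fixed 407; total 825.
{B}: service 712 + fixed 139 = 851
{A, B, C, D, E}: C1→A 108, C2→D 48, C3→A 80, C4→A 48, C5→E 40. Service 324; fixed 1400; total 1724.
No other subset beats 786.

Open C only; minimum total cost 786.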